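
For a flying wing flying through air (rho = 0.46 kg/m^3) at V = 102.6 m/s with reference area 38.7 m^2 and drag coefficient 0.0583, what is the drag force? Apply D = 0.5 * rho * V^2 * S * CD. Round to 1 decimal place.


Step 1: Dynamic pressure q = 0.5 * 0.46 * 102.6^2 = 2421.1548 Pa
Step 2: Drag D = q * S * CD = 2421.1548 * 38.7 * 0.0583
Step 3: D = 5462.6 N

5462.6


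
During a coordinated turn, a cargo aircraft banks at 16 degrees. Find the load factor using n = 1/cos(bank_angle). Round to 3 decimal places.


Step 1: Convert 16 degrees to radians = 0.279253
Step 2: cos(16 deg) = 0.961262
Step 3: n = 1 / 0.961262 = 1.040

1.040


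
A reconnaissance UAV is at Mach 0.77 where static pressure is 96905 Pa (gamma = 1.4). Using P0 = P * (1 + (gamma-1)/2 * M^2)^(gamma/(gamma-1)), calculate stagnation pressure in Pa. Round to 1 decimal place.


Step 1: (gamma-1)/2 * M^2 = 0.2 * 0.5929 = 0.11858
Step 2: 1 + 0.11858 = 1.11858
Step 3: Exponent gamma/(gamma-1) = 3.5
Step 4: P0 = 96905 * 1.11858^3.5 = 143443.5 Pa

143443.5


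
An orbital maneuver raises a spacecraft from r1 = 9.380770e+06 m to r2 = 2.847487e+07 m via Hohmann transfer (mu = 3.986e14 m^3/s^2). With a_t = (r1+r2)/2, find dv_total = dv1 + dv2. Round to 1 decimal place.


Step 1: Transfer semi-major axis a_t = (9.380770e+06 + 2.847487e+07) / 2 = 1.892782e+07 m
Step 2: v1 (circular at r1) = sqrt(mu/r1) = 6518.53 m/s
Step 3: v_t1 = sqrt(mu*(2/r1 - 1/a_t)) = 7995.21 m/s
Step 4: dv1 = |7995.21 - 6518.53| = 1476.69 m/s
Step 5: v2 (circular at r2) = 3741.43 m/s, v_t2 = 2633.95 m/s
Step 6: dv2 = |3741.43 - 2633.95| = 1107.49 m/s
Step 7: Total delta-v = 1476.69 + 1107.49 = 2584.2 m/s

2584.2


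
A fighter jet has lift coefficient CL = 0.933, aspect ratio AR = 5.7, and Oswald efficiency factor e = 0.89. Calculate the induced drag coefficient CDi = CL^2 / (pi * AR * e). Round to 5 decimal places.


Step 1: CL^2 = 0.933^2 = 0.870489
Step 2: pi * AR * e = 3.14159 * 5.7 * 0.89 = 15.9373
Step 3: CDi = 0.870489 / 15.9373 = 0.05462

0.05462


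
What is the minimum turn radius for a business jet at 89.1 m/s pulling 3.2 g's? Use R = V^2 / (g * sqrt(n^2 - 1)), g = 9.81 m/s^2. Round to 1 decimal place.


Step 1: V^2 = 89.1^2 = 7938.81
Step 2: n^2 - 1 = 3.2^2 - 1 = 9.24
Step 3: sqrt(9.24) = 3.039737
Step 4: R = 7938.81 / (9.81 * 3.039737) = 266.2 m

266.2


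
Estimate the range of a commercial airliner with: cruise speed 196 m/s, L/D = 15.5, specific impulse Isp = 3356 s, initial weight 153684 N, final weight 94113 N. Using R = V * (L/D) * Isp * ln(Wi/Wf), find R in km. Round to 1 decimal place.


Step 1: Coefficient = V * (L/D) * Isp = 196 * 15.5 * 3356 = 10195528.0 m
Step 2: Wi/Wf = 153684 / 94113 = 1.632973
Step 3: ln(1.632973) = 0.490402
Step 4: R = 10195528.0 * 0.490402 = 4999911.0 m = 4999.9 km

4999.9


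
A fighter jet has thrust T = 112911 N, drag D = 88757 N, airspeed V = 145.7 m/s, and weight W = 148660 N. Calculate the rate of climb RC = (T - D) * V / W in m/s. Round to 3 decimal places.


Step 1: Excess thrust = T - D = 112911 - 88757 = 24154 N
Step 2: Excess power = 24154 * 145.7 = 3519237.8 W
Step 3: RC = 3519237.8 / 148660 = 23.673 m/s

23.673


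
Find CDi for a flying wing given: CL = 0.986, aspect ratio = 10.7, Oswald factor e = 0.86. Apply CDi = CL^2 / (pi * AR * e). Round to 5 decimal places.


Step 1: CL^2 = 0.986^2 = 0.972196
Step 2: pi * AR * e = 3.14159 * 10.7 * 0.86 = 28.908936
Step 3: CDi = 0.972196 / 28.908936 = 0.03363

0.03363


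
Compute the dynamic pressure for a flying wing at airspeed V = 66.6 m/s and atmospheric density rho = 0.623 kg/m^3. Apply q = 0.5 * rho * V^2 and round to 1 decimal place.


Step 1: V^2 = 66.6^2 = 4435.56
Step 2: q = 0.5 * 0.623 * 4435.56
Step 3: q = 1381.7 Pa

1381.7


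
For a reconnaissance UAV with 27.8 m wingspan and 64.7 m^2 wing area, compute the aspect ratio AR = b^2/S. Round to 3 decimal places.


Step 1: b^2 = 27.8^2 = 772.84
Step 2: AR = 772.84 / 64.7 = 11.945

11.945


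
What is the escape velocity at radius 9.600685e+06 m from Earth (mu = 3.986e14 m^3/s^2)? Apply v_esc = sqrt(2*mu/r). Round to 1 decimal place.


Step 1: 2*mu/r = 2 * 3.986e14 / 9.600685e+06 = 83035741.7205
Step 2: v_esc = sqrt(83035741.7205) = 9112.4 m/s

9112.4


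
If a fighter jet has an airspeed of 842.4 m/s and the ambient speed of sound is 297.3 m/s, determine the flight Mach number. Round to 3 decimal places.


Step 1: M = V / a = 842.4 / 297.3
Step 2: M = 2.834

2.834


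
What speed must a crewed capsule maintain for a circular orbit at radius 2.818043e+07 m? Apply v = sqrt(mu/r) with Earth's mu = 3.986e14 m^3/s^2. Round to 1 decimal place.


Step 1: mu / r = 3.986e14 / 2.818043e+07 = 14144567.7018
Step 2: v = sqrt(14144567.7018) = 3760.9 m/s

3760.9


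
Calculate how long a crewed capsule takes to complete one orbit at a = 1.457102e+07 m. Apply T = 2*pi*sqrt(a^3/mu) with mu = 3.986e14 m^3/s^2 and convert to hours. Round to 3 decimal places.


Step 1: a^3 / mu = 3.093641e+21 / 3.986e14 = 7.761266e+06
Step 2: sqrt(7.761266e+06) = 2785.9049 s
Step 3: T = 2*pi * 2785.9049 = 17504.36 s
Step 4: T in hours = 17504.36 / 3600 = 4.862 hours

4.862


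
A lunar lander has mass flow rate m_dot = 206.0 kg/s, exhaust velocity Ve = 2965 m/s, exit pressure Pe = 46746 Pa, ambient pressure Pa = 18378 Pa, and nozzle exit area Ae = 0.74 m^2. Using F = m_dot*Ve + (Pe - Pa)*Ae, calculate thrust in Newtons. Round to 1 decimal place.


Step 1: Momentum thrust = m_dot * Ve = 206.0 * 2965 = 610790.0 N
Step 2: Pressure thrust = (Pe - Pa) * Ae = (46746 - 18378) * 0.74 = 20992.32 N
Step 3: Total thrust F = 610790.0 + 20992.32 = 631782.3 N

631782.3


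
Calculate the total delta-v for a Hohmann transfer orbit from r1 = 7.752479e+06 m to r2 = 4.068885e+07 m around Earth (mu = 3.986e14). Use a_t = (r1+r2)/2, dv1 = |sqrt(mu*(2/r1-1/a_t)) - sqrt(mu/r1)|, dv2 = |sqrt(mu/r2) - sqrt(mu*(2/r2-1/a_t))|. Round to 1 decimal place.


Step 1: Transfer semi-major axis a_t = (7.752479e+06 + 4.068885e+07) / 2 = 2.422066e+07 m
Step 2: v1 (circular at r1) = sqrt(mu/r1) = 7170.48 m/s
Step 3: v_t1 = sqrt(mu*(2/r1 - 1/a_t)) = 9293.79 m/s
Step 4: dv1 = |9293.79 - 7170.48| = 2123.31 m/s
Step 5: v2 (circular at r2) = 3129.9 m/s, v_t2 = 1770.75 m/s
Step 6: dv2 = |3129.9 - 1770.75| = 1359.15 m/s
Step 7: Total delta-v = 2123.31 + 1359.15 = 3482.5 m/s

3482.5


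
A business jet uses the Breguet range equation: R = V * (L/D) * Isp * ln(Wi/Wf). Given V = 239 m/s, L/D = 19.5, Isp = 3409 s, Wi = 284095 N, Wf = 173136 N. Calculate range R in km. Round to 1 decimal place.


Step 1: Coefficient = V * (L/D) * Isp = 239 * 19.5 * 3409 = 15887644.5 m
Step 2: Wi/Wf = 284095 / 173136 = 1.640878
Step 3: ln(1.640878) = 0.495231
Step 4: R = 15887644.5 * 0.495231 = 7868058.5 m = 7868.1 km

7868.1


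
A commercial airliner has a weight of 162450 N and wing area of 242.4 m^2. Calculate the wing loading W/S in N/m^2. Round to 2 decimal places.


Step 1: Wing loading = W / S = 162450 / 242.4
Step 2: Wing loading = 670.17 N/m^2

670.17


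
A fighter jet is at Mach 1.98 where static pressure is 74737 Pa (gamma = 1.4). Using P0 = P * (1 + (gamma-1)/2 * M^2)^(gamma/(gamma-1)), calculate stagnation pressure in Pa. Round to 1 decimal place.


Step 1: (gamma-1)/2 * M^2 = 0.2 * 3.9204 = 0.78408
Step 2: 1 + 0.78408 = 1.78408
Step 3: Exponent gamma/(gamma-1) = 3.5
Step 4: P0 = 74737 * 1.78408^3.5 = 566873.0 Pa

566873.0


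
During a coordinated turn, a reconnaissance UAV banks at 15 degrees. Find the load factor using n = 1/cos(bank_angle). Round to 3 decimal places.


Step 1: Convert 15 degrees to radians = 0.261799
Step 2: cos(15 deg) = 0.965926
Step 3: n = 1 / 0.965926 = 1.035

1.035


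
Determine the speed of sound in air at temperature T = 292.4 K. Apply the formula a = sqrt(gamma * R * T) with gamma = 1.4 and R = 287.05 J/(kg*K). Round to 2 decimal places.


Step 1: gamma * R * T = 1.4 * 287.05 * 292.4 = 117506.788
Step 2: a = sqrt(117506.788) = 342.79 m/s

342.79


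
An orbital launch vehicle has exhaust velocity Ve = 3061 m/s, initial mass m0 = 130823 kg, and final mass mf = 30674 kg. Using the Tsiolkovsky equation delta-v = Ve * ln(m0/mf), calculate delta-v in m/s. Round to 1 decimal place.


Step 1: Mass ratio m0/mf = 130823 / 30674 = 4.264948
Step 2: ln(4.264948) = 1.45043
Step 3: delta-v = 3061 * 1.45043 = 4439.8 m/s

4439.8


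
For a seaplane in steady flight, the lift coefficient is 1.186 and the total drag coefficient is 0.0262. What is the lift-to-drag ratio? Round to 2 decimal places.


Step 1: L/D = CL / CD = 1.186 / 0.0262
Step 2: L/D = 45.27

45.27


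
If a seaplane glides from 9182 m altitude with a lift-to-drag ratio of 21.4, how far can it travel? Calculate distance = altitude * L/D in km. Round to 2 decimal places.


Step 1: Glide distance = altitude * L/D = 9182 * 21.4 = 196494.8 m
Step 2: Convert to km: 196494.8 / 1000 = 196.49 km

196.49


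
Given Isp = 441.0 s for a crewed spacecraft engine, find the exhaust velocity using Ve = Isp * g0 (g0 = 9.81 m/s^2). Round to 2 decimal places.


Step 1: Ve = Isp * g0 = 441.0 * 9.81
Step 2: Ve = 4326.21 m/s

4326.21


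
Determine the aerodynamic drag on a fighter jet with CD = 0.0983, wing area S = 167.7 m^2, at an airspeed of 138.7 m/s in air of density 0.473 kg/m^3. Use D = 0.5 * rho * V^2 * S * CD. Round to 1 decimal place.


Step 1: Dynamic pressure q = 0.5 * 0.473 * 138.7^2 = 4549.7137 Pa
Step 2: Drag D = q * S * CD = 4549.7137 * 167.7 * 0.0983
Step 3: D = 75001.6 N

75001.6


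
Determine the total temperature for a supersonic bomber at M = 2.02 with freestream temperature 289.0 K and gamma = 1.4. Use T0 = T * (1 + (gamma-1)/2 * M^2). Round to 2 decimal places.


Step 1: (gamma-1)/2 = 0.2
Step 2: M^2 = 4.0804
Step 3: 1 + 0.2 * 4.0804 = 1.81608
Step 4: T0 = 289.0 * 1.81608 = 524.85 K

524.85


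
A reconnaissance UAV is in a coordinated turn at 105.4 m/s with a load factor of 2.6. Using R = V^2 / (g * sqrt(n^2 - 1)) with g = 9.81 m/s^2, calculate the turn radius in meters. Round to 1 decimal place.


Step 1: V^2 = 105.4^2 = 11109.16
Step 2: n^2 - 1 = 2.6^2 - 1 = 5.76
Step 3: sqrt(5.76) = 2.4
Step 4: R = 11109.16 / (9.81 * 2.4) = 471.8 m

471.8


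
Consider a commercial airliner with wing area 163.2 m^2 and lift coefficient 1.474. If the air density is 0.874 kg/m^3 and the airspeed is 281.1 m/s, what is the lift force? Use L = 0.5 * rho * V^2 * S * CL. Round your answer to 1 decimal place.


Step 1: Calculate dynamic pressure q = 0.5 * 0.874 * 281.1^2 = 0.5 * 0.874 * 79017.21 = 34530.5208 Pa
Step 2: Multiply by wing area and lift coefficient: L = 34530.5208 * 163.2 * 1.474
Step 3: L = 5635380.9897 * 1.474 = 8306551.6 N

8306551.6


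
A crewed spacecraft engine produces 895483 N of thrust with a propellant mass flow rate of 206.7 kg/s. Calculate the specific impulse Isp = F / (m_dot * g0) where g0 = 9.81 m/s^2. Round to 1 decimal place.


Step 1: m_dot * g0 = 206.7 * 9.81 = 2027.73
Step 2: Isp = 895483 / 2027.73 = 441.6 s

441.6


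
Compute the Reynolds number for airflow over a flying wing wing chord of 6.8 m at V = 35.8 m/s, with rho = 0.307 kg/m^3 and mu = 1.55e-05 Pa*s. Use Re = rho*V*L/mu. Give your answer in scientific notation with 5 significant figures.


Step 1: Numerator = rho * V * L = 0.307 * 35.8 * 6.8 = 74.73608
Step 2: Re = 74.73608 / 1.55e-05
Step 3: Re = 4.8217e+06

4.8217e+06


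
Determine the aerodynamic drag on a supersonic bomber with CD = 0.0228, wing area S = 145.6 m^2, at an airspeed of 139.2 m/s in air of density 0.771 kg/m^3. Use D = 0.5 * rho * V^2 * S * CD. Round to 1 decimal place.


Step 1: Dynamic pressure q = 0.5 * 0.771 * 139.2^2 = 7469.6947 Pa
Step 2: Drag D = q * S * CD = 7469.6947 * 145.6 * 0.0228
Step 3: D = 24797.0 N

24797.0


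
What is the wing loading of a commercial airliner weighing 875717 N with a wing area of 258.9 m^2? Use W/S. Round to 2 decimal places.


Step 1: Wing loading = W / S = 875717 / 258.9
Step 2: Wing loading = 3382.45 N/m^2

3382.45


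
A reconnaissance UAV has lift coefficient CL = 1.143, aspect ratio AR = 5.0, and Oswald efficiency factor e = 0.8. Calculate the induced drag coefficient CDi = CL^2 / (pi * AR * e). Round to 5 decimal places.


Step 1: CL^2 = 1.143^2 = 1.306449
Step 2: pi * AR * e = 3.14159 * 5.0 * 0.8 = 12.566371
Step 3: CDi = 1.306449 / 12.566371 = 0.10396

0.10396


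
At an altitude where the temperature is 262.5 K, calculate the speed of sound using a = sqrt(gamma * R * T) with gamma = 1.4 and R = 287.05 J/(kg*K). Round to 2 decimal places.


Step 1: gamma * R * T = 1.4 * 287.05 * 262.5 = 105490.875
Step 2: a = sqrt(105490.875) = 324.79 m/s

324.79


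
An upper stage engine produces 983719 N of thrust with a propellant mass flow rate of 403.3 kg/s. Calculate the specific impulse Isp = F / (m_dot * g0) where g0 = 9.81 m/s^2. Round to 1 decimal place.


Step 1: m_dot * g0 = 403.3 * 9.81 = 3956.37
Step 2: Isp = 983719 / 3956.37 = 248.6 s

248.6


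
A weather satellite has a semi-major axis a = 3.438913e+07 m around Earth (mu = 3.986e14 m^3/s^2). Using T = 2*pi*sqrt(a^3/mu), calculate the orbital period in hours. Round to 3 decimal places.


Step 1: a^3 / mu = 4.066901e+22 / 3.986e14 = 1.020296e+08
Step 2: sqrt(1.020296e+08) = 10100.9713 s
Step 3: T = 2*pi * 10100.9713 = 63466.27 s
Step 4: T in hours = 63466.27 / 3600 = 17.630 hours

17.630


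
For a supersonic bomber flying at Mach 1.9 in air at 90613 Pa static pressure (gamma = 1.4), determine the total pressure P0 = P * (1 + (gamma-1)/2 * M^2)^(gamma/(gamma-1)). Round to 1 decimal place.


Step 1: (gamma-1)/2 * M^2 = 0.2 * 3.61 = 0.722
Step 2: 1 + 0.722 = 1.722
Step 3: Exponent gamma/(gamma-1) = 3.5
Step 4: P0 = 90613 * 1.722^3.5 = 607164.7 Pa

607164.7


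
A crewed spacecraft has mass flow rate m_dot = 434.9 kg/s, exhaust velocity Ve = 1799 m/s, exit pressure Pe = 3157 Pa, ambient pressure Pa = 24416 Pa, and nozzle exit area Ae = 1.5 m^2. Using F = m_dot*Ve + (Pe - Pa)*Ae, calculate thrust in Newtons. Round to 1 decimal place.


Step 1: Momentum thrust = m_dot * Ve = 434.9 * 1799 = 782385.1 N
Step 2: Pressure thrust = (Pe - Pa) * Ae = (3157 - 24416) * 1.5 = -31888.5 N
Step 3: Total thrust F = 782385.1 + -31888.5 = 750496.6 N

750496.6


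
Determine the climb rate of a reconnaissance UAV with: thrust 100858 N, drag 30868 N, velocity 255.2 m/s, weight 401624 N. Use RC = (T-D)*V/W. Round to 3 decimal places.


Step 1: Excess thrust = T - D = 100858 - 30868 = 69990 N
Step 2: Excess power = 69990 * 255.2 = 17861448.0 W
Step 3: RC = 17861448.0 / 401624 = 44.473 m/s

44.473


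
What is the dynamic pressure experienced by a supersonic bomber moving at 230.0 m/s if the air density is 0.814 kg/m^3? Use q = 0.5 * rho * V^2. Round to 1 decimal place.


Step 1: V^2 = 230.0^2 = 52900.0
Step 2: q = 0.5 * 0.814 * 52900.0
Step 3: q = 21530.3 Pa

21530.3


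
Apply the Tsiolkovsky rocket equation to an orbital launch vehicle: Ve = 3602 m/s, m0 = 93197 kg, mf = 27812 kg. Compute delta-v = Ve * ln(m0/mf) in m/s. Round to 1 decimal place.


Step 1: Mass ratio m0/mf = 93197 / 27812 = 3.350964
Step 2: ln(3.350964) = 1.209248
Step 3: delta-v = 3602 * 1.209248 = 4355.7 m/s

4355.7


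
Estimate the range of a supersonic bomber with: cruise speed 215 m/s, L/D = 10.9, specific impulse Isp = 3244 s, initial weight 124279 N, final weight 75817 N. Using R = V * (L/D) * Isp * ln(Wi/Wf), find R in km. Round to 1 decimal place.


Step 1: Coefficient = V * (L/D) * Isp = 215 * 10.9 * 3244 = 7602314.0 m
Step 2: Wi/Wf = 124279 / 75817 = 1.639197
Step 3: ln(1.639197) = 0.494206
Step 4: R = 7602314.0 * 0.494206 = 3757113.0 m = 3757.1 km

3757.1


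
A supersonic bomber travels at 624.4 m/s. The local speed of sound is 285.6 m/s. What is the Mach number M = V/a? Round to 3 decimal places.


Step 1: M = V / a = 624.4 / 285.6
Step 2: M = 2.186

2.186


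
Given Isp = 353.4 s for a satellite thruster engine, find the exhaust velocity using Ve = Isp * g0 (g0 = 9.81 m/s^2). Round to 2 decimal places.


Step 1: Ve = Isp * g0 = 353.4 * 9.81
Step 2: Ve = 3466.85 m/s

3466.85


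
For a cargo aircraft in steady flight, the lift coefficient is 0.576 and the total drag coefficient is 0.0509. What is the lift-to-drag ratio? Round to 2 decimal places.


Step 1: L/D = CL / CD = 0.576 / 0.0509
Step 2: L/D = 11.32

11.32


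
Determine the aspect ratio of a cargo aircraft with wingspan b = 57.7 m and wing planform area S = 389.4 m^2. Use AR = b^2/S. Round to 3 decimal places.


Step 1: b^2 = 57.7^2 = 3329.29
Step 2: AR = 3329.29 / 389.4 = 8.550

8.550


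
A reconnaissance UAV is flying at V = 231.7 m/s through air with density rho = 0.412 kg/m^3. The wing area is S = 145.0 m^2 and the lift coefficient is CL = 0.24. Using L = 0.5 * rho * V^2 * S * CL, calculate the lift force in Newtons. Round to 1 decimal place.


Step 1: Calculate dynamic pressure q = 0.5 * 0.412 * 231.7^2 = 0.5 * 0.412 * 53684.89 = 11059.0873 Pa
Step 2: Multiply by wing area and lift coefficient: L = 11059.0873 * 145.0 * 0.24
Step 3: L = 1603567.6643 * 0.24 = 384856.2 N

384856.2


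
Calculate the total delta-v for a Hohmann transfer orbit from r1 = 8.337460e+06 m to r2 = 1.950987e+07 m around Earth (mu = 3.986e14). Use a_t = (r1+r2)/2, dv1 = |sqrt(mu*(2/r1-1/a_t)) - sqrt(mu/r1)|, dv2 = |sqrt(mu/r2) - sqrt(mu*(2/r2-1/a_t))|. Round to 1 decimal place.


Step 1: Transfer semi-major axis a_t = (8.337460e+06 + 1.950987e+07) / 2 = 1.392366e+07 m
Step 2: v1 (circular at r1) = sqrt(mu/r1) = 6914.36 m/s
Step 3: v_t1 = sqrt(mu*(2/r1 - 1/a_t)) = 8184.69 m/s
Step 4: dv1 = |8184.69 - 6914.36| = 1270.33 m/s
Step 5: v2 (circular at r2) = 4520.03 m/s, v_t2 = 3497.69 m/s
Step 6: dv2 = |4520.03 - 3497.69| = 1022.34 m/s
Step 7: Total delta-v = 1270.33 + 1022.34 = 2292.7 m/s

2292.7


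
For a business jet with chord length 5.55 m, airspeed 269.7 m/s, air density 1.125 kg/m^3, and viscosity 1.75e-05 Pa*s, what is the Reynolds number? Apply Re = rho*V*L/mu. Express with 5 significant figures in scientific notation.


Step 1: Numerator = rho * V * L = 1.125 * 269.7 * 5.55 = 1683.939375
Step 2: Re = 1683.939375 / 1.75e-05
Step 3: Re = 9.6225e+07

9.6225e+07


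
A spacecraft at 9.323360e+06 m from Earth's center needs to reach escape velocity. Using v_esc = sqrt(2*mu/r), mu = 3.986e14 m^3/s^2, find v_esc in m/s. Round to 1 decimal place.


Step 1: 2*mu/r = 2 * 3.986e14 / 9.323360e+06 = 85505654.6138
Step 2: v_esc = sqrt(85505654.6138) = 9246.9 m/s

9246.9


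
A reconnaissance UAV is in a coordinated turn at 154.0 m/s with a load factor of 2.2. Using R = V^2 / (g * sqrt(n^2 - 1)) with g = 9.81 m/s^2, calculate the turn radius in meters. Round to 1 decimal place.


Step 1: V^2 = 154.0^2 = 23716.0
Step 2: n^2 - 1 = 2.2^2 - 1 = 3.84
Step 3: sqrt(3.84) = 1.959592
Step 4: R = 23716.0 / (9.81 * 1.959592) = 1233.7 m

1233.7


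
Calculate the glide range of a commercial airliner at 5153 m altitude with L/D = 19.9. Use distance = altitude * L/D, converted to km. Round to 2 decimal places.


Step 1: Glide distance = altitude * L/D = 5153 * 19.9 = 102544.7 m
Step 2: Convert to km: 102544.7 / 1000 = 102.54 km

102.54


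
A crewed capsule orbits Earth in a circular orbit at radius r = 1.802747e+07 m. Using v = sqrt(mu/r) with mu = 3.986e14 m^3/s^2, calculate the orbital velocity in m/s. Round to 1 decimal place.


Step 1: mu / r = 3.986e14 / 1.802747e+07 = 22110701.0579
Step 2: v = sqrt(22110701.0579) = 4702.2 m/s

4702.2


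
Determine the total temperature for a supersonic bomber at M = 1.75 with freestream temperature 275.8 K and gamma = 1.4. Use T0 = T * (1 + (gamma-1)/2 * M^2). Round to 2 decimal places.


Step 1: (gamma-1)/2 = 0.2
Step 2: M^2 = 3.0625
Step 3: 1 + 0.2 * 3.0625 = 1.6125
Step 4: T0 = 275.8 * 1.6125 = 444.73 K

444.73


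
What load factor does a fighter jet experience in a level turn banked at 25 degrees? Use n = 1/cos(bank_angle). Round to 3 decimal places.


Step 1: Convert 25 degrees to radians = 0.436332
Step 2: cos(25 deg) = 0.906308
Step 3: n = 1 / 0.906308 = 1.103

1.103


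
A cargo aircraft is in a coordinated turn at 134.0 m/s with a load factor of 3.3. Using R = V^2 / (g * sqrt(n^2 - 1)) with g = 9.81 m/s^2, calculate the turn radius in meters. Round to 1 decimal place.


Step 1: V^2 = 134.0^2 = 17956.0
Step 2: n^2 - 1 = 3.3^2 - 1 = 9.89
Step 3: sqrt(9.89) = 3.144837
Step 4: R = 17956.0 / (9.81 * 3.144837) = 582.0 m

582.0


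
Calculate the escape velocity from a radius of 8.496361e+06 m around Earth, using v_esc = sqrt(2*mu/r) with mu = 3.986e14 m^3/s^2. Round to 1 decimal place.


Step 1: 2*mu/r = 2 * 3.986e14 / 8.496361e+06 = 93828404.89
Step 2: v_esc = sqrt(93828404.89) = 9686.5 m/s

9686.5


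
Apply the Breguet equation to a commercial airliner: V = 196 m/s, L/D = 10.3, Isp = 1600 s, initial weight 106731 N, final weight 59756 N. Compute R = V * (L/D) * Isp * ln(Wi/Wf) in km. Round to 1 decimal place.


Step 1: Coefficient = V * (L/D) * Isp = 196 * 10.3 * 1600 = 3230080.0 m
Step 2: Wi/Wf = 106731 / 59756 = 1.786114
Step 3: ln(1.786114) = 0.580042
Step 4: R = 3230080.0 * 0.580042 = 1873582.2 m = 1873.6 km

1873.6


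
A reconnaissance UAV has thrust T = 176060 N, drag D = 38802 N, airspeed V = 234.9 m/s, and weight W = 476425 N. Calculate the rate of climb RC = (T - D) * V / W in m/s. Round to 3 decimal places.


Step 1: Excess thrust = T - D = 176060 - 38802 = 137258 N
Step 2: Excess power = 137258 * 234.9 = 32241904.2 W
Step 3: RC = 32241904.2 / 476425 = 67.675 m/s

67.675


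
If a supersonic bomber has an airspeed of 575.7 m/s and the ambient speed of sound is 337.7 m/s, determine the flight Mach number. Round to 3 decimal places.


Step 1: M = V / a = 575.7 / 337.7
Step 2: M = 1.705

1.705


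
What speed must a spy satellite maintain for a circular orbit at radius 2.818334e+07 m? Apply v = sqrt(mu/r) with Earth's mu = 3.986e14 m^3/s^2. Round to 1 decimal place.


Step 1: mu / r = 3.986e14 / 2.818334e+07 = 14143107.24
Step 2: v = sqrt(14143107.24) = 3760.7 m/s

3760.7


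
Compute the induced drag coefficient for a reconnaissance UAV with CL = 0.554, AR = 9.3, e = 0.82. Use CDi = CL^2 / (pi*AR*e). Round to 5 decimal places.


Step 1: CL^2 = 0.554^2 = 0.306916
Step 2: pi * AR * e = 3.14159 * 9.3 * 0.82 = 23.957786
Step 3: CDi = 0.306916 / 23.957786 = 0.01281

0.01281


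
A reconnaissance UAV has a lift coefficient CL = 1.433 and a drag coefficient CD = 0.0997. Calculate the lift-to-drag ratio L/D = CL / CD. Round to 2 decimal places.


Step 1: L/D = CL / CD = 1.433 / 0.0997
Step 2: L/D = 14.37

14.37


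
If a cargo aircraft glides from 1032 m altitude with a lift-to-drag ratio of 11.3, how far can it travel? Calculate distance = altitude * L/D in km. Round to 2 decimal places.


Step 1: Glide distance = altitude * L/D = 1032 * 11.3 = 11661.6 m
Step 2: Convert to km: 11661.6 / 1000 = 11.66 km

11.66


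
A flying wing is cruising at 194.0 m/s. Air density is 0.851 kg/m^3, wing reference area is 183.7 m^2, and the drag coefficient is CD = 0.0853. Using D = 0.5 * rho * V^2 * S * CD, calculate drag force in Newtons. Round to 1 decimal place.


Step 1: Dynamic pressure q = 0.5 * 0.851 * 194.0^2 = 16014.118 Pa
Step 2: Drag D = q * S * CD = 16014.118 * 183.7 * 0.0853
Step 3: D = 250935.0 N

250935.0


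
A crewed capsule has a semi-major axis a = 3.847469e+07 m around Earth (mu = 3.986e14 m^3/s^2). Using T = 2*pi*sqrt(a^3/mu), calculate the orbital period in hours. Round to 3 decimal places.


Step 1: a^3 / mu = 5.695415e+22 / 3.986e14 = 1.428855e+08
Step 2: sqrt(1.428855e+08) = 11953.4714 s
Step 3: T = 2*pi * 11953.4714 = 75105.88 s
Step 4: T in hours = 75105.88 / 3600 = 20.863 hours

20.863


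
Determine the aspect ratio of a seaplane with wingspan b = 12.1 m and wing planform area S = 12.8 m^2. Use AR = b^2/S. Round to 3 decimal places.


Step 1: b^2 = 12.1^2 = 146.41
Step 2: AR = 146.41 / 12.8 = 11.438

11.438


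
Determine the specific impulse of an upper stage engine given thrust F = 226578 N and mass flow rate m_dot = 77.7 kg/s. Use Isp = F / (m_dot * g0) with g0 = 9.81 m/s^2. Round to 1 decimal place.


Step 1: m_dot * g0 = 77.7 * 9.81 = 762.24
Step 2: Isp = 226578 / 762.24 = 297.3 s

297.3


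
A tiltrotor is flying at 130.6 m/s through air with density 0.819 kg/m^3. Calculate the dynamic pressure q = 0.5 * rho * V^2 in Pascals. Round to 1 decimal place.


Step 1: V^2 = 130.6^2 = 17056.36
Step 2: q = 0.5 * 0.819 * 17056.36
Step 3: q = 6984.6 Pa

6984.6


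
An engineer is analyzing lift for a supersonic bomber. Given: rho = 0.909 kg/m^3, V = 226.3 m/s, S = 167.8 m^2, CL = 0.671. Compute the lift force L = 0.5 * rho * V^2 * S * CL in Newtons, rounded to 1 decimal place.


Step 1: Calculate dynamic pressure q = 0.5 * 0.909 * 226.3^2 = 0.5 * 0.909 * 51211.69 = 23275.7131 Pa
Step 2: Multiply by wing area and lift coefficient: L = 23275.7131 * 167.8 * 0.671
Step 3: L = 3905664.659 * 0.671 = 2620701.0 N

2620701.0


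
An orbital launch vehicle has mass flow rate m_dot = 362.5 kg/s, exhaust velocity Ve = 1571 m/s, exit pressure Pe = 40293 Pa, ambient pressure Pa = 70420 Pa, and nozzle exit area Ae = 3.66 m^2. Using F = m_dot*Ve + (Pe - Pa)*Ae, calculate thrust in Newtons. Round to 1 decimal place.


Step 1: Momentum thrust = m_dot * Ve = 362.5 * 1571 = 569487.5 N
Step 2: Pressure thrust = (Pe - Pa) * Ae = (40293 - 70420) * 3.66 = -110264.82 N
Step 3: Total thrust F = 569487.5 + -110264.82 = 459222.7 N

459222.7


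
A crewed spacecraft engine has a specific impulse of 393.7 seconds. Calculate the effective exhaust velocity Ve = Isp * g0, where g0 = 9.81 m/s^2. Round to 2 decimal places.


Step 1: Ve = Isp * g0 = 393.7 * 9.81
Step 2: Ve = 3862.20 m/s

3862.20


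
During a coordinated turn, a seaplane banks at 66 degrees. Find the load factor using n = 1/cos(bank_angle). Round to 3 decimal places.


Step 1: Convert 66 degrees to radians = 1.151917
Step 2: cos(66 deg) = 0.406737
Step 3: n = 1 / 0.406737 = 2.459

2.459


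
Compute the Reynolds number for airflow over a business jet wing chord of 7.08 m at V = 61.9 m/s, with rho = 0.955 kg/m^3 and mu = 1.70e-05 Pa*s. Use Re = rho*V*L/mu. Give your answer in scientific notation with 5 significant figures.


Step 1: Numerator = rho * V * L = 0.955 * 61.9 * 7.08 = 418.53066
Step 2: Re = 418.53066 / 1.70e-05
Step 3: Re = 2.4619e+07

2.4619e+07


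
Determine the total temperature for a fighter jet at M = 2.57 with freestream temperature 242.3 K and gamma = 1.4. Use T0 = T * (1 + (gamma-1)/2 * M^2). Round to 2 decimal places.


Step 1: (gamma-1)/2 = 0.2
Step 2: M^2 = 6.6049
Step 3: 1 + 0.2 * 6.6049 = 2.32098
Step 4: T0 = 242.3 * 2.32098 = 562.37 K

562.37


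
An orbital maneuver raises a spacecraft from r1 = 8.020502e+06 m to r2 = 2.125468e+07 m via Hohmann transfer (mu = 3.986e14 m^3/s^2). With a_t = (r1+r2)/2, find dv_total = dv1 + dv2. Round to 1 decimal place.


Step 1: Transfer semi-major axis a_t = (8.020502e+06 + 2.125468e+07) / 2 = 1.463759e+07 m
Step 2: v1 (circular at r1) = sqrt(mu/r1) = 7049.66 m/s
Step 3: v_t1 = sqrt(mu*(2/r1 - 1/a_t)) = 8494.94 m/s
Step 4: dv1 = |8494.94 - 7049.66| = 1445.29 m/s
Step 5: v2 (circular at r2) = 4330.53 m/s, v_t2 = 3205.59 m/s
Step 6: dv2 = |4330.53 - 3205.59| = 1124.95 m/s
Step 7: Total delta-v = 1445.29 + 1124.95 = 2570.2 m/s

2570.2


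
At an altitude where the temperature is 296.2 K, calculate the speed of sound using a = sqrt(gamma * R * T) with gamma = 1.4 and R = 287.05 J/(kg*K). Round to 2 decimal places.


Step 1: gamma * R * T = 1.4 * 287.05 * 296.2 = 119033.894
Step 2: a = sqrt(119033.894) = 345.01 m/s

345.01


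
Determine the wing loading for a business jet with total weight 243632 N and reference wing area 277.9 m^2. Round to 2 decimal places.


Step 1: Wing loading = W / S = 243632 / 277.9
Step 2: Wing loading = 876.69 N/m^2

876.69


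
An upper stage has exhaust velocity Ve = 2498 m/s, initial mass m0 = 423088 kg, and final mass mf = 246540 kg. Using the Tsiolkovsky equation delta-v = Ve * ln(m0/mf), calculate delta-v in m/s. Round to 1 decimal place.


Step 1: Mass ratio m0/mf = 423088 / 246540 = 1.716103
Step 2: ln(1.716103) = 0.540056
Step 3: delta-v = 2498 * 0.540056 = 1349.1 m/s

1349.1


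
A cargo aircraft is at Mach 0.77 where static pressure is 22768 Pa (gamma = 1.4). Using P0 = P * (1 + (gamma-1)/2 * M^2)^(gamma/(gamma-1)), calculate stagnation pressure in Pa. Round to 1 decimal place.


Step 1: (gamma-1)/2 * M^2 = 0.2 * 0.5929 = 0.11858
Step 2: 1 + 0.11858 = 1.11858
Step 3: Exponent gamma/(gamma-1) = 3.5
Step 4: P0 = 22768 * 1.11858^3.5 = 33702.3 Pa

33702.3


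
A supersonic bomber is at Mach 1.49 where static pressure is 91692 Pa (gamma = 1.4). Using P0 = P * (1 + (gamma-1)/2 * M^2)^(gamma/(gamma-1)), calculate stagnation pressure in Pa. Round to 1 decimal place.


Step 1: (gamma-1)/2 * M^2 = 0.2 * 2.2201 = 0.44402
Step 2: 1 + 0.44402 = 1.44402
Step 3: Exponent gamma/(gamma-1) = 3.5
Step 4: P0 = 91692 * 1.44402^3.5 = 331770.4 Pa

331770.4


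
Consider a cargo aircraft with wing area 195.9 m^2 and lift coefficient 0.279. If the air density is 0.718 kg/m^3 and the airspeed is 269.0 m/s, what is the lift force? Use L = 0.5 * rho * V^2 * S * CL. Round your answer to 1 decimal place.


Step 1: Calculate dynamic pressure q = 0.5 * 0.718 * 269.0^2 = 0.5 * 0.718 * 72361.0 = 25977.599 Pa
Step 2: Multiply by wing area and lift coefficient: L = 25977.599 * 195.9 * 0.279
Step 3: L = 5089011.6441 * 0.279 = 1419834.2 N

1419834.2


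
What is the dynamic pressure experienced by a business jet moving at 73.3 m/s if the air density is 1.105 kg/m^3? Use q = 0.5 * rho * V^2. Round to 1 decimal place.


Step 1: V^2 = 73.3^2 = 5372.89
Step 2: q = 0.5 * 1.105 * 5372.89
Step 3: q = 2968.5 Pa

2968.5


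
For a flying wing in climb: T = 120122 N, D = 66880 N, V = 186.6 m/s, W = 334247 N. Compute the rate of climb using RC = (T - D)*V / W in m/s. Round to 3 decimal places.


Step 1: Excess thrust = T - D = 120122 - 66880 = 53242 N
Step 2: Excess power = 53242 * 186.6 = 9934957.2 W
Step 3: RC = 9934957.2 / 334247 = 29.723 m/s

29.723


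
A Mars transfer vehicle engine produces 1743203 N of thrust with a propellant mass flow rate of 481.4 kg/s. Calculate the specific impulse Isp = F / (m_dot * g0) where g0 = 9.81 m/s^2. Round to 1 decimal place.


Step 1: m_dot * g0 = 481.4 * 9.81 = 4722.53
Step 2: Isp = 1743203 / 4722.53 = 369.1 s

369.1


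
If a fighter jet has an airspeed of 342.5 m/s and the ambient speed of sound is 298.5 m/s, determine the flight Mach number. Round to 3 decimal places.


Step 1: M = V / a = 342.5 / 298.5
Step 2: M = 1.147

1.147


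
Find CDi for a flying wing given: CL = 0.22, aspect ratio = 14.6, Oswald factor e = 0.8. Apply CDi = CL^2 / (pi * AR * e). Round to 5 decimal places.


Step 1: CL^2 = 0.22^2 = 0.0484
Step 2: pi * AR * e = 3.14159 * 14.6 * 0.8 = 36.693802
Step 3: CDi = 0.0484 / 36.693802 = 0.00132

0.00132


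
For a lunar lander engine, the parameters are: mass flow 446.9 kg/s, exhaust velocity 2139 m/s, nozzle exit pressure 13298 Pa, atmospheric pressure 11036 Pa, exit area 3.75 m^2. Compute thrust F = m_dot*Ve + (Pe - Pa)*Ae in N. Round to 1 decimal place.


Step 1: Momentum thrust = m_dot * Ve = 446.9 * 2139 = 955919.1 N
Step 2: Pressure thrust = (Pe - Pa) * Ae = (13298 - 11036) * 3.75 = 8482.50 N
Step 3: Total thrust F = 955919.1 + 8482.50 = 964401.6 N

964401.6


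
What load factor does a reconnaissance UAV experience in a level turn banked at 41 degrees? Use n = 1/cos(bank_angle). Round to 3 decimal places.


Step 1: Convert 41 degrees to radians = 0.715585
Step 2: cos(41 deg) = 0.75471
Step 3: n = 1 / 0.75471 = 1.325

1.325


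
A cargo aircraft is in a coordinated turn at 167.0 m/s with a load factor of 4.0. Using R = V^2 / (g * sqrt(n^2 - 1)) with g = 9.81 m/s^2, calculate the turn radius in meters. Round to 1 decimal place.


Step 1: V^2 = 167.0^2 = 27889.0
Step 2: n^2 - 1 = 4.0^2 - 1 = 15.0
Step 3: sqrt(15.0) = 3.872983
Step 4: R = 27889.0 / (9.81 * 3.872983) = 734.0 m

734.0


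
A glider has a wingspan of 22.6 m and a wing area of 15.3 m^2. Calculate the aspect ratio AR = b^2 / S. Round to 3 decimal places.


Step 1: b^2 = 22.6^2 = 510.76
Step 2: AR = 510.76 / 15.3 = 33.383

33.383


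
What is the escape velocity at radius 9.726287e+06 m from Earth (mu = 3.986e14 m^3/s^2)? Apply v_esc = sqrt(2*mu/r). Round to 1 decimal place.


Step 1: 2*mu/r = 2 * 3.986e14 / 9.726287e+06 = 81963446.0715
Step 2: v_esc = sqrt(81963446.0715) = 9053.4 m/s

9053.4


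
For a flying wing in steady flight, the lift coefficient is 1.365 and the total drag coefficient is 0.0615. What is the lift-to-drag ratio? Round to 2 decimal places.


Step 1: L/D = CL / CD = 1.365 / 0.0615
Step 2: L/D = 22.20

22.20


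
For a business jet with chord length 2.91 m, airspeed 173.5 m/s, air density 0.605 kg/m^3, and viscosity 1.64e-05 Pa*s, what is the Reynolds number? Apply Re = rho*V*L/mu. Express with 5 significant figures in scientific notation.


Step 1: Numerator = rho * V * L = 0.605 * 173.5 * 2.91 = 305.455425
Step 2: Re = 305.455425 / 1.64e-05
Step 3: Re = 1.8625e+07

1.8625e+07


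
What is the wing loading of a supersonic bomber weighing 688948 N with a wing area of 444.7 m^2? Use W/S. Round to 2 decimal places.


Step 1: Wing loading = W / S = 688948 / 444.7
Step 2: Wing loading = 1549.24 N/m^2

1549.24


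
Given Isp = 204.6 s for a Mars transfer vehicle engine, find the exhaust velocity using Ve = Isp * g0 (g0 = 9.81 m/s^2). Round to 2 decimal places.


Step 1: Ve = Isp * g0 = 204.6 * 9.81
Step 2: Ve = 2007.13 m/s

2007.13


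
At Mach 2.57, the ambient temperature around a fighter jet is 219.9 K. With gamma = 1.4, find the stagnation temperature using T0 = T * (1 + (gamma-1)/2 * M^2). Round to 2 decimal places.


Step 1: (gamma-1)/2 = 0.2
Step 2: M^2 = 6.6049
Step 3: 1 + 0.2 * 6.6049 = 2.32098
Step 4: T0 = 219.9 * 2.32098 = 510.38 K

510.38


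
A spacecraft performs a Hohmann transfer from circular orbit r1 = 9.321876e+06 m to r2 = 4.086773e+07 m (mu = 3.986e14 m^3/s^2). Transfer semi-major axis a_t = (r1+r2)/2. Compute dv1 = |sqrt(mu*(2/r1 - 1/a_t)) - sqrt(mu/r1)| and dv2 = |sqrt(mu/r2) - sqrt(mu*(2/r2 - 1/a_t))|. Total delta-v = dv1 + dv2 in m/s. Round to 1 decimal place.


Step 1: Transfer semi-major axis a_t = (9.321876e+06 + 4.086773e+07) / 2 = 2.509480e+07 m
Step 2: v1 (circular at r1) = sqrt(mu/r1) = 6539.09 m/s
Step 3: v_t1 = sqrt(mu*(2/r1 - 1/a_t)) = 8344.79 m/s
Step 4: dv1 = |8344.79 - 6539.09| = 1805.7 m/s
Step 5: v2 (circular at r2) = 3123.05 m/s, v_t2 = 1903.44 m/s
Step 6: dv2 = |3123.05 - 1903.44| = 1219.61 m/s
Step 7: Total delta-v = 1805.7 + 1219.61 = 3025.3 m/s

3025.3


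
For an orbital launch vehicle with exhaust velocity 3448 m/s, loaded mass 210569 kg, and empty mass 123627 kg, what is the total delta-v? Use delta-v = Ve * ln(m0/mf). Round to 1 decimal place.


Step 1: Mass ratio m0/mf = 210569 / 123627 = 1.703261
Step 2: ln(1.703261) = 0.532544
Step 3: delta-v = 3448 * 0.532544 = 1836.2 m/s

1836.2


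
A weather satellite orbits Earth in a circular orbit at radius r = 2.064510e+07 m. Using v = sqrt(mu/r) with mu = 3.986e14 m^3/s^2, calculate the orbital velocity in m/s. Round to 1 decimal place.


Step 1: mu / r = 3.986e14 / 2.064510e+07 = 19307244.8184
Step 2: v = sqrt(19307244.8184) = 4394.0 m/s

4394.0


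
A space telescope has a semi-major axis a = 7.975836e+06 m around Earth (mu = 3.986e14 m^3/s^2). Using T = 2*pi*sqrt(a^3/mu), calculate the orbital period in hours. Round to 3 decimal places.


Step 1: a^3 / mu = 5.073745e+20 / 3.986e14 = 1.272891e+06
Step 2: sqrt(1.272891e+06) = 1128.2249 s
Step 3: T = 2*pi * 1128.2249 = 7088.85 s
Step 4: T in hours = 7088.85 / 3600 = 1.969 hours

1.969


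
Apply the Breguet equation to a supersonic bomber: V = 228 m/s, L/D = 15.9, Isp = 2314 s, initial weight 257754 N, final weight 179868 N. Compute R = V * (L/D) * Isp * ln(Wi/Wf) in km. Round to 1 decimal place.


Step 1: Coefficient = V * (L/D) * Isp = 228 * 15.9 * 2314 = 8388712.8 m
Step 2: Wi/Wf = 257754 / 179868 = 1.433018
Step 3: ln(1.433018) = 0.359782
Step 4: R = 8388712.8 * 0.359782 = 3018111.2 m = 3018.1 km

3018.1


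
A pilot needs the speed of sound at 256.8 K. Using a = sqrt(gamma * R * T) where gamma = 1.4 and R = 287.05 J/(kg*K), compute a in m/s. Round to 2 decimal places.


Step 1: gamma * R * T = 1.4 * 287.05 * 256.8 = 103200.216
Step 2: a = sqrt(103200.216) = 321.25 m/s

321.25


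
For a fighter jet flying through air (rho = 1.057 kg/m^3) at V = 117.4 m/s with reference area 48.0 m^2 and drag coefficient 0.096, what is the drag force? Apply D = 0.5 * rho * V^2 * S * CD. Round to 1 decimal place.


Step 1: Dynamic pressure q = 0.5 * 1.057 * 117.4^2 = 7284.1887 Pa
Step 2: Drag D = q * S * CD = 7284.1887 * 48.0 * 0.096
Step 3: D = 33565.5 N

33565.5


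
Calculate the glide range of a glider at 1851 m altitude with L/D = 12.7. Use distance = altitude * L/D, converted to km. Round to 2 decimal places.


Step 1: Glide distance = altitude * L/D = 1851 * 12.7 = 23507.7 m
Step 2: Convert to km: 23507.7 / 1000 = 23.51 km

23.51


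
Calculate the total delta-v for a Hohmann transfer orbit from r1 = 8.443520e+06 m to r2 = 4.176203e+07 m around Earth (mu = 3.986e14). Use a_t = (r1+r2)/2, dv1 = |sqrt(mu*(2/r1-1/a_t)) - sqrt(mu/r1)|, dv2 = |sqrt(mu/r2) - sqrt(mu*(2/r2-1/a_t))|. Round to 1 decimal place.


Step 1: Transfer semi-major axis a_t = (8.443520e+06 + 4.176203e+07) / 2 = 2.510278e+07 m
Step 2: v1 (circular at r1) = sqrt(mu/r1) = 6870.79 m/s
Step 3: v_t1 = sqrt(mu*(2/r1 - 1/a_t)) = 8862.1 m/s
Step 4: dv1 = |8862.1 - 6870.79| = 1991.31 m/s
Step 5: v2 (circular at r2) = 3089.43 m/s, v_t2 = 1791.76 m/s
Step 6: dv2 = |3089.43 - 1791.76| = 1297.67 m/s
Step 7: Total delta-v = 1991.31 + 1297.67 = 3289.0 m/s

3289.0


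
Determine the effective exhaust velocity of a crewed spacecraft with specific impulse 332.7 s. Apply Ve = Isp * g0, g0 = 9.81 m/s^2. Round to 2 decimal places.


Step 1: Ve = Isp * g0 = 332.7 * 9.81
Step 2: Ve = 3263.79 m/s

3263.79


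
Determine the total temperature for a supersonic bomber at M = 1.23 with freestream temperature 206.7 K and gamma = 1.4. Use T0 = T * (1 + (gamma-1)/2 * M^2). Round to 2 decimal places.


Step 1: (gamma-1)/2 = 0.2
Step 2: M^2 = 1.5129
Step 3: 1 + 0.2 * 1.5129 = 1.30258
Step 4: T0 = 206.7 * 1.30258 = 269.24 K

269.24


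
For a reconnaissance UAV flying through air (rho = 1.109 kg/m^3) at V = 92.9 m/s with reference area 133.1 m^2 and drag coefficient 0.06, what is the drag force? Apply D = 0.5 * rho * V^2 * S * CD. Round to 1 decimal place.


Step 1: Dynamic pressure q = 0.5 * 1.109 * 92.9^2 = 4785.5623 Pa
Step 2: Drag D = q * S * CD = 4785.5623 * 133.1 * 0.06
Step 3: D = 38217.5 N

38217.5


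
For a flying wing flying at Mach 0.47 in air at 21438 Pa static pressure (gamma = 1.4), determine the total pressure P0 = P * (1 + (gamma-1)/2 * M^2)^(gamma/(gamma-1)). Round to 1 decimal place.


Step 1: (gamma-1)/2 * M^2 = 0.2 * 0.2209 = 0.04418
Step 2: 1 + 0.04418 = 1.04418
Step 3: Exponent gamma/(gamma-1) = 3.5
Step 4: P0 = 21438 * 1.04418^3.5 = 24940.1 Pa

24940.1


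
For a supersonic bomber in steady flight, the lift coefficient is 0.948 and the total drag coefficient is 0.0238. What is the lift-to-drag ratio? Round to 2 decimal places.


Step 1: L/D = CL / CD = 0.948 / 0.0238
Step 2: L/D = 39.83

39.83


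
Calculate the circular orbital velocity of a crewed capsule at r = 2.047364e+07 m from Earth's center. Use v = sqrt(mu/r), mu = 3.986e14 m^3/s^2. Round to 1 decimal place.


Step 1: mu / r = 3.986e14 / 2.047364e+07 = 19468936.6424
Step 2: v = sqrt(19468936.6424) = 4412.4 m/s

4412.4


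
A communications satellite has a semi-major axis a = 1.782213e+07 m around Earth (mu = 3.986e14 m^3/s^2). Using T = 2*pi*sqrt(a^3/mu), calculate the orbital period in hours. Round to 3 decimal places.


Step 1: a^3 / mu = 5.660813e+21 / 3.986e14 = 1.420174e+07
Step 2: sqrt(1.420174e+07) = 3768.5195 s
Step 3: T = 2*pi * 3768.5195 = 23678.31 s
Step 4: T in hours = 23678.31 / 3600 = 6.577 hours

6.577
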